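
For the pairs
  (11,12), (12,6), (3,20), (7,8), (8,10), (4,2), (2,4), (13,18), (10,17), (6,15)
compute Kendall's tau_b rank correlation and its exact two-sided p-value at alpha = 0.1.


Step 1: Enumerate the 45 unordered pairs (i,j) with i<j and classify each by sign(x_j-x_i) * sign(y_j-y_i).
  (1,2):dx=+1,dy=-6->D; (1,3):dx=-8,dy=+8->D; (1,4):dx=-4,dy=-4->C; (1,5):dx=-3,dy=-2->C
  (1,6):dx=-7,dy=-10->C; (1,7):dx=-9,dy=-8->C; (1,8):dx=+2,dy=+6->C; (1,9):dx=-1,dy=+5->D
  (1,10):dx=-5,dy=+3->D; (2,3):dx=-9,dy=+14->D; (2,4):dx=-5,dy=+2->D; (2,5):dx=-4,dy=+4->D
  (2,6):dx=-8,dy=-4->C; (2,7):dx=-10,dy=-2->C; (2,8):dx=+1,dy=+12->C; (2,9):dx=-2,dy=+11->D
  (2,10):dx=-6,dy=+9->D; (3,4):dx=+4,dy=-12->D; (3,5):dx=+5,dy=-10->D; (3,6):dx=+1,dy=-18->D
  (3,7):dx=-1,dy=-16->C; (3,8):dx=+10,dy=-2->D; (3,9):dx=+7,dy=-3->D; (3,10):dx=+3,dy=-5->D
  (4,5):dx=+1,dy=+2->C; (4,6):dx=-3,dy=-6->C; (4,7):dx=-5,dy=-4->C; (4,8):dx=+6,dy=+10->C
  (4,9):dx=+3,dy=+9->C; (4,10):dx=-1,dy=+7->D; (5,6):dx=-4,dy=-8->C; (5,7):dx=-6,dy=-6->C
  (5,8):dx=+5,dy=+8->C; (5,9):dx=+2,dy=+7->C; (5,10):dx=-2,dy=+5->D; (6,7):dx=-2,dy=+2->D
  (6,8):dx=+9,dy=+16->C; (6,9):dx=+6,dy=+15->C; (6,10):dx=+2,dy=+13->C; (7,8):dx=+11,dy=+14->C
  (7,9):dx=+8,dy=+13->C; (7,10):dx=+4,dy=+11->C; (8,9):dx=-3,dy=-1->C; (8,10):dx=-7,dy=-3->C
  (9,10):dx=-4,dy=-2->C
Step 2: C = 27, D = 18, total pairs = 45.
Step 3: tau = (C - D)/(n(n-1)/2) = (27 - 18)/45 = 0.200000.
Step 4: Exact two-sided p-value (enumerate n! = 3628800 permutations of y under H0): p = 0.484313.
Step 5: alpha = 0.1. fail to reject H0.

tau_b = 0.2000 (C=27, D=18), p = 0.484313, fail to reject H0.


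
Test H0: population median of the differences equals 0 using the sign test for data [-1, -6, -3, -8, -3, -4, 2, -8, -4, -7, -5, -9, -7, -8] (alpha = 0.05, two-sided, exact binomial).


Step 1: Discard zero differences. Original n = 14; n_eff = number of nonzero differences = 14.
Nonzero differences (with sign): -1, -6, -3, -8, -3, -4, +2, -8, -4, -7, -5, -9, -7, -8
Step 2: Count signs: positive = 1, negative = 13.
Step 3: Under H0: P(positive) = 0.5, so the number of positives S ~ Bin(14, 0.5).
Step 4: Two-sided exact p-value = sum of Bin(14,0.5) probabilities at or below the observed probability = 0.001831.
Step 5: alpha = 0.05. reject H0.

n_eff = 14, pos = 1, neg = 13, p = 0.001831, reject H0.


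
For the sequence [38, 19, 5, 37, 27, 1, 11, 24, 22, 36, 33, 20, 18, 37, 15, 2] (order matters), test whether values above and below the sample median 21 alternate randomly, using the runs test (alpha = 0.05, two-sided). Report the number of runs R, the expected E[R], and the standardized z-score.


Step 1: Compute median = 21; label A = above, B = below.
Labels in order: ABBAABBAAAABBABB  (n_A = 8, n_B = 8)
Step 2: Count runs R = 8.
Step 3: Under H0 (random ordering), E[R] = 2*n_A*n_B/(n_A+n_B) + 1 = 2*8*8/16 + 1 = 9.0000.
        Var[R] = 2*n_A*n_B*(2*n_A*n_B - n_A - n_B) / ((n_A+n_B)^2 * (n_A+n_B-1)) = 14336/3840 = 3.7333.
        SD[R] = 1.9322.
Step 4: Continuity-corrected z = (R + 0.5 - E[R]) / SD[R] = (8 + 0.5 - 9.0000) / 1.9322 = -0.2588.
Step 5: Two-sided p-value via normal approximation = 2*(1 - Phi(|z|)) = 0.795809.
Step 6: alpha = 0.05. fail to reject H0.

R = 8, z = -0.2588, p = 0.795809, fail to reject H0.


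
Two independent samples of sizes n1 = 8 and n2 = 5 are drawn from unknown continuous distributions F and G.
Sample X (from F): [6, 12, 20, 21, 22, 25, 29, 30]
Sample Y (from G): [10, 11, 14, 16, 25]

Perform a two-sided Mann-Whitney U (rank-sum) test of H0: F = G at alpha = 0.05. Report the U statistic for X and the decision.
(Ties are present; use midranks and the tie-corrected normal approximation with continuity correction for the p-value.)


Step 1: Combine and sort all 13 observations; assign midranks.
sorted (value, group): (6,X), (10,Y), (11,Y), (12,X), (14,Y), (16,Y), (20,X), (21,X), (22,X), (25,X), (25,Y), (29,X), (30,X)
ranks: 6->1, 10->2, 11->3, 12->4, 14->5, 16->6, 20->7, 21->8, 22->9, 25->10.5, 25->10.5, 29->12, 30->13
Step 2: Rank sum for X: R1 = 1 + 4 + 7 + 8 + 9 + 10.5 + 12 + 13 = 64.5.
Step 3: U_X = R1 - n1(n1+1)/2 = 64.5 - 8*9/2 = 64.5 - 36 = 28.5.
       U_Y = n1*n2 - U_X = 40 - 28.5 = 11.5.
Step 4: Ties are present, so use the tie-corrected normal approximation (with continuity correction) for the p-value.
Step 5: p-value = 0.240919; compare to alpha = 0.05. fail to reject H0.

U_X = 28.5, p = 0.240919, fail to reject H0 at alpha = 0.05.


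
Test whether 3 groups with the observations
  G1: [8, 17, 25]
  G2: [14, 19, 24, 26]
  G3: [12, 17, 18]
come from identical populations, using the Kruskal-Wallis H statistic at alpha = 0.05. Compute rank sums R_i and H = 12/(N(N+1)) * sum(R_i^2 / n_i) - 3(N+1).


Step 1: Combine all N = 10 observations and assign midranks.
sorted (value, group, rank): (8,G1,1), (12,G3,2), (14,G2,3), (17,G1,4.5), (17,G3,4.5), (18,G3,6), (19,G2,7), (24,G2,8), (25,G1,9), (26,G2,10)
Step 2: Sum ranks within each group.
R_1 = 14.5 (n_1 = 3)
R_2 = 28 (n_2 = 4)
R_3 = 12.5 (n_3 = 3)
Step 3: H = 12/(N(N+1)) * sum(R_i^2/n_i) - 3(N+1)
     = 12/(10*11) * (14.5^2/3 + 28^2/4 + 12.5^2/3) - 3*11
     = 0.109091 * 318.167 - 33
     = 1.709091.
Step 4: Ties present; correction factor C = 1 - 6/(10^3 - 10) = 0.993939. Corrected H = 1.709091 / 0.993939 = 1.719512.
Step 5: Under H0, H ~ chi^2(2); p-value = 0.423265.
Step 6: alpha = 0.05. fail to reject H0.

H = 1.7195, df = 2, p = 0.423265, fail to reject H0.


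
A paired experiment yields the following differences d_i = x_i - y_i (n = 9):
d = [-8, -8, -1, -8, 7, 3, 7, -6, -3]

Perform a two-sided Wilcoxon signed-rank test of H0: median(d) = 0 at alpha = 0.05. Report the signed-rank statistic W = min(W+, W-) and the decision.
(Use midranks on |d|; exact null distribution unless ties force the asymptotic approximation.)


Step 1: Drop any zero differences (none here) and take |d_i|.
|d| = [8, 8, 1, 8, 7, 3, 7, 6, 3]
Step 2: Midrank |d_i| (ties get averaged ranks).
ranks: |8|->8, |8|->8, |1|->1, |8|->8, |7|->5.5, |3|->2.5, |7|->5.5, |6|->4, |3|->2.5
Step 3: Attach original signs; sum ranks with positive sign and with negative sign.
W+ = 5.5 + 2.5 + 5.5 = 13.5
W- = 8 + 8 + 1 + 8 + 4 + 2.5 = 31.5
(Check: W+ + W- = 45 should equal n(n+1)/2 = 45.)
Step 4: Test statistic W = min(W+, W-) = 13.5.
Step 5: Ties in |d|, so use the tie-corrected normal approximation.
        E[W] = n(n+1)/4 = 9*10/4 = 22.5.
        Tie groups: |d|=3 (t=2), |d|=7 (t=2), |d|=8 (t=3); sum(t^3 - t) = 36.
        Var[W] = n(n+1)(2n+1)/24 - sum(t^3-t)/48 = 1710/24 - 36/48 = 70.5.
        z = (W - E[W]) / sqrt(Var[W]) = (13.5 - 22.5) / 8.3964 = -1.0719.
        Two-sided p = 2*Phi(z) = 0.283772.
Step 6: alpha = 0.05. fail to reject H0.

W+ = 13.5, W- = 31.5, W = min = 13.5, p = 0.283772, fail to reject H0.


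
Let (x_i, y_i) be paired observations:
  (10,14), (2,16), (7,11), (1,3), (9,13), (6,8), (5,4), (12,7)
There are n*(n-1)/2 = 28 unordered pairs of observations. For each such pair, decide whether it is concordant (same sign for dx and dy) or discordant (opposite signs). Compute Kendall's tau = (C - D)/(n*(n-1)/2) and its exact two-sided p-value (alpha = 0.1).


Step 1: Enumerate the 28 unordered pairs (i,j) with i<j and classify each by sign(x_j-x_i) * sign(y_j-y_i).
  (1,2):dx=-8,dy=+2->D; (1,3):dx=-3,dy=-3->C; (1,4):dx=-9,dy=-11->C; (1,5):dx=-1,dy=-1->C
  (1,6):dx=-4,dy=-6->C; (1,7):dx=-5,dy=-10->C; (1,8):dx=+2,dy=-7->D; (2,3):dx=+5,dy=-5->D
  (2,4):dx=-1,dy=-13->C; (2,5):dx=+7,dy=-3->D; (2,6):dx=+4,dy=-8->D; (2,7):dx=+3,dy=-12->D
  (2,8):dx=+10,dy=-9->D; (3,4):dx=-6,dy=-8->C; (3,5):dx=+2,dy=+2->C; (3,6):dx=-1,dy=-3->C
  (3,7):dx=-2,dy=-7->C; (3,8):dx=+5,dy=-4->D; (4,5):dx=+8,dy=+10->C; (4,6):dx=+5,dy=+5->C
  (4,7):dx=+4,dy=+1->C; (4,8):dx=+11,dy=+4->C; (5,6):dx=-3,dy=-5->C; (5,7):dx=-4,dy=-9->C
  (5,8):dx=+3,dy=-6->D; (6,7):dx=-1,dy=-4->C; (6,8):dx=+6,dy=-1->D; (7,8):dx=+7,dy=+3->C
Step 2: C = 18, D = 10, total pairs = 28.
Step 3: tau = (C - D)/(n(n-1)/2) = (18 - 10)/28 = 0.285714.
Step 4: Exact two-sided p-value (enumerate n! = 40320 permutations of y under H0): p = 0.398760.
Step 5: alpha = 0.1. fail to reject H0.

tau_b = 0.2857 (C=18, D=10), p = 0.398760, fail to reject H0.


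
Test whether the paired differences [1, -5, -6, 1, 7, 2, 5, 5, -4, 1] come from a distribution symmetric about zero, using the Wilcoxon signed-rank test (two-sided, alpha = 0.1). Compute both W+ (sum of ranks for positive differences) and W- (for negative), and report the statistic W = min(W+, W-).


Step 1: Drop any zero differences (none here) and take |d_i|.
|d| = [1, 5, 6, 1, 7, 2, 5, 5, 4, 1]
Step 2: Midrank |d_i| (ties get averaged ranks).
ranks: |1|->2, |5|->7, |6|->9, |1|->2, |7|->10, |2|->4, |5|->7, |5|->7, |4|->5, |1|->2
Step 3: Attach original signs; sum ranks with positive sign and with negative sign.
W+ = 2 + 2 + 10 + 4 + 7 + 7 + 2 = 34
W- = 7 + 9 + 5 = 21
(Check: W+ + W- = 55 should equal n(n+1)/2 = 55.)
Step 4: Test statistic W = min(W+, W-) = 21.
Step 5: Ties in |d|, so use the tie-corrected normal approximation.
        E[W] = n(n+1)/4 = 10*11/4 = 27.5.
        Tie groups: |d|=1 (t=3), |d|=5 (t=3); sum(t^3 - t) = 48.
        Var[W] = n(n+1)(2n+1)/24 - sum(t^3-t)/48 = 2310/24 - 48/48 = 95.25.
        z = (W - E[W]) / sqrt(Var[W]) = (21 - 27.5) / 9.7596 = -0.6660.
        Two-sided p = 2*Phi(z) = 0.505405.
Step 6: alpha = 0.1. fail to reject H0.

W+ = 34, W- = 21, W = min = 21, p = 0.505405, fail to reject H0.


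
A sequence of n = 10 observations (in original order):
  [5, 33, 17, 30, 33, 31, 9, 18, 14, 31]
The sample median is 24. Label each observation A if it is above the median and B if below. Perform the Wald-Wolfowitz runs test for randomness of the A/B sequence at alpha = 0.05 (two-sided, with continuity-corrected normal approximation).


Step 1: Compute median = 24; label A = above, B = below.
Labels in order: BABAAABBBA  (n_A = 5, n_B = 5)
Step 2: Count runs R = 6.
Step 3: Under H0 (random ordering), E[R] = 2*n_A*n_B/(n_A+n_B) + 1 = 2*5*5/10 + 1 = 6.0000.
        Var[R] = 2*n_A*n_B*(2*n_A*n_B - n_A - n_B) / ((n_A+n_B)^2 * (n_A+n_B-1)) = 2000/900 = 2.2222.
        SD[R] = 1.4907.
Step 4: R = E[R], so z = 0 with no continuity correction.
Step 5: Two-sided p-value via normal approximation = 2*(1 - Phi(|z|)) = 1.000000.
Step 6: alpha = 0.05. fail to reject H0.

R = 6, z = 0.0000, p = 1.000000, fail to reject H0.


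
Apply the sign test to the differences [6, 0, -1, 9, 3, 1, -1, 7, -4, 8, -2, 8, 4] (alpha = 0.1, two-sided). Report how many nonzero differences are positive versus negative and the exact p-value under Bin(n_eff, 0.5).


Step 1: Discard zero differences. Original n = 13; n_eff = number of nonzero differences = 12.
Nonzero differences (with sign): +6, -1, +9, +3, +1, -1, +7, -4, +8, -2, +8, +4
Step 2: Count signs: positive = 8, negative = 4.
Step 3: Under H0: P(positive) = 0.5, so the number of positives S ~ Bin(12, 0.5).
Step 4: Two-sided exact p-value = sum of Bin(12,0.5) probabilities at or below the observed probability = 0.387695.
Step 5: alpha = 0.1. fail to reject H0.

n_eff = 12, pos = 8, neg = 4, p = 0.387695, fail to reject H0.


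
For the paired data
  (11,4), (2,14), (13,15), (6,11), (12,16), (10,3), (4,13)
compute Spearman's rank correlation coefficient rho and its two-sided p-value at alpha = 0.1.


Step 1: Rank x and y separately (midranks; no ties here).
rank(x): 11->5, 2->1, 13->7, 6->3, 12->6, 10->4, 4->2
rank(y): 4->2, 14->5, 15->6, 11->3, 16->7, 3->1, 13->4
Step 2: d_i = R_x(i) - R_y(i); compute d_i^2.
  (5-2)^2=9, (1-5)^2=16, (7-6)^2=1, (3-3)^2=0, (6-7)^2=1, (4-1)^2=9, (2-4)^2=4
sum(d^2) = 40.
Step 3: rho = 1 - 6*40 / (7*(7^2 - 1)) = 1 - 240/336 = 0.285714.
Step 4: Under H0, t = rho * sqrt((n-2)/(1-rho^2)) = 0.6667 ~ t(5).
Step 5: Two-sided p-value from the t-distribution with 5 df = 0.534509.
Step 6: alpha = 0.1. fail to reject H0.

rho = 0.2857, p = 0.534509, fail to reject H0 at alpha = 0.1.


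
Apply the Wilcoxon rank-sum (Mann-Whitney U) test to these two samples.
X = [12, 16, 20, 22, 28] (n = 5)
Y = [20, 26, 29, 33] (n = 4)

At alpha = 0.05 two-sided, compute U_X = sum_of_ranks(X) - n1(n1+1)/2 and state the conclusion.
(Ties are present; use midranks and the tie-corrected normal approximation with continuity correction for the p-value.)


Step 1: Combine and sort all 9 observations; assign midranks.
sorted (value, group): (12,X), (16,X), (20,X), (20,Y), (22,X), (26,Y), (28,X), (29,Y), (33,Y)
ranks: 12->1, 16->2, 20->3.5, 20->3.5, 22->5, 26->6, 28->7, 29->8, 33->9
Step 2: Rank sum for X: R1 = 1 + 2 + 3.5 + 5 + 7 = 18.5.
Step 3: U_X = R1 - n1(n1+1)/2 = 18.5 - 5*6/2 = 18.5 - 15 = 3.5.
       U_Y = n1*n2 - U_X = 20 - 3.5 = 16.5.
Step 4: Ties are present, so use the tie-corrected normal approximation (with continuity correction) for the p-value.
Step 5: p-value = 0.139983; compare to alpha = 0.05. fail to reject H0.

U_X = 3.5, p = 0.139983, fail to reject H0 at alpha = 0.05.


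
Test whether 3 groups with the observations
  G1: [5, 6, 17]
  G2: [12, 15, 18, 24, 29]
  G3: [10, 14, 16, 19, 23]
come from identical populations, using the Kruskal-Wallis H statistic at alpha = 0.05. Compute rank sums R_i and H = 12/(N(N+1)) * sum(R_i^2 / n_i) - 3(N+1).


Step 1: Combine all N = 13 observations and assign midranks.
sorted (value, group, rank): (5,G1,1), (6,G1,2), (10,G3,3), (12,G2,4), (14,G3,5), (15,G2,6), (16,G3,7), (17,G1,8), (18,G2,9), (19,G3,10), (23,G3,11), (24,G2,12), (29,G2,13)
Step 2: Sum ranks within each group.
R_1 = 11 (n_1 = 3)
R_2 = 44 (n_2 = 5)
R_3 = 36 (n_3 = 5)
Step 3: H = 12/(N(N+1)) * sum(R_i^2/n_i) - 3(N+1)
     = 12/(13*14) * (11^2/3 + 44^2/5 + 36^2/5) - 3*14
     = 0.065934 * 686.733 - 42
     = 3.279121.
Step 4: No ties, so H is used without correction.
Step 5: Under H0, H ~ chi^2(2); p-value = 0.194065.
Step 6: alpha = 0.05. fail to reject H0.

H = 3.2791, df = 2, p = 0.194065, fail to reject H0.


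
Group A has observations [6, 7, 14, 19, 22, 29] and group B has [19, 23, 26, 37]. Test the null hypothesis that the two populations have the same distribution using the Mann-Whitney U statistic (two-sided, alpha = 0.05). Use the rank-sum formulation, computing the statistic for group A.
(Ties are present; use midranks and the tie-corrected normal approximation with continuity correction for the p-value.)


Step 1: Combine and sort all 10 observations; assign midranks.
sorted (value, group): (6,X), (7,X), (14,X), (19,X), (19,Y), (22,X), (23,Y), (26,Y), (29,X), (37,Y)
ranks: 6->1, 7->2, 14->3, 19->4.5, 19->4.5, 22->6, 23->7, 26->8, 29->9, 37->10
Step 2: Rank sum for X: R1 = 1 + 2 + 3 + 4.5 + 6 + 9 = 25.5.
Step 3: U_X = R1 - n1(n1+1)/2 = 25.5 - 6*7/2 = 25.5 - 21 = 4.5.
       U_Y = n1*n2 - U_X = 24 - 4.5 = 19.5.
Step 4: Ties are present, so use the tie-corrected normal approximation (with continuity correction) for the p-value.
Step 5: p-value = 0.134407; compare to alpha = 0.05. fail to reject H0.

U_X = 4.5, p = 0.134407, fail to reject H0 at alpha = 0.05.


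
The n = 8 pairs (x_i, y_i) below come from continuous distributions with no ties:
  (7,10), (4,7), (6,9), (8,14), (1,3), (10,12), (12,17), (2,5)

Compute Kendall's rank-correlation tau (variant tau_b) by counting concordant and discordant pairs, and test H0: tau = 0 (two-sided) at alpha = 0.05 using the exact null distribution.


Step 1: Enumerate the 28 unordered pairs (i,j) with i<j and classify each by sign(x_j-x_i) * sign(y_j-y_i).
  (1,2):dx=-3,dy=-3->C; (1,3):dx=-1,dy=-1->C; (1,4):dx=+1,dy=+4->C; (1,5):dx=-6,dy=-7->C
  (1,6):dx=+3,dy=+2->C; (1,7):dx=+5,dy=+7->C; (1,8):dx=-5,dy=-5->C; (2,3):dx=+2,dy=+2->C
  (2,4):dx=+4,dy=+7->C; (2,5):dx=-3,dy=-4->C; (2,6):dx=+6,dy=+5->C; (2,7):dx=+8,dy=+10->C
  (2,8):dx=-2,dy=-2->C; (3,4):dx=+2,dy=+5->C; (3,5):dx=-5,dy=-6->C; (3,6):dx=+4,dy=+3->C
  (3,7):dx=+6,dy=+8->C; (3,8):dx=-4,dy=-4->C; (4,5):dx=-7,dy=-11->C; (4,6):dx=+2,dy=-2->D
  (4,7):dx=+4,dy=+3->C; (4,8):dx=-6,dy=-9->C; (5,6):dx=+9,dy=+9->C; (5,7):dx=+11,dy=+14->C
  (5,8):dx=+1,dy=+2->C; (6,7):dx=+2,dy=+5->C; (6,8):dx=-8,dy=-7->C; (7,8):dx=-10,dy=-12->C
Step 2: C = 27, D = 1, total pairs = 28.
Step 3: tau = (C - D)/(n(n-1)/2) = (27 - 1)/28 = 0.928571.
Step 4: Exact two-sided p-value (enumerate n! = 40320 permutations of y under H0): p = 0.000397.
Step 5: alpha = 0.05. reject H0.

tau_b = 0.9286 (C=27, D=1), p = 0.000397, reject H0.


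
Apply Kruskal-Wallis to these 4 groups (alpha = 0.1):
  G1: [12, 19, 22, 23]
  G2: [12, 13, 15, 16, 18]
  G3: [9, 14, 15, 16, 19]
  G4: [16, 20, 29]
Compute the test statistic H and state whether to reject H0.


Step 1: Combine all N = 17 observations and assign midranks.
sorted (value, group, rank): (9,G3,1), (12,G1,2.5), (12,G2,2.5), (13,G2,4), (14,G3,5), (15,G2,6.5), (15,G3,6.5), (16,G2,9), (16,G3,9), (16,G4,9), (18,G2,11), (19,G1,12.5), (19,G3,12.5), (20,G4,14), (22,G1,15), (23,G1,16), (29,G4,17)
Step 2: Sum ranks within each group.
R_1 = 46 (n_1 = 4)
R_2 = 33 (n_2 = 5)
R_3 = 34 (n_3 = 5)
R_4 = 40 (n_4 = 3)
Step 3: H = 12/(N(N+1)) * sum(R_i^2/n_i) - 3(N+1)
     = 12/(17*18) * (46^2/4 + 33^2/5 + 34^2/5 + 40^2/3) - 3*18
     = 0.039216 * 1511.33 - 54
     = 5.267974.
Step 4: Ties present; correction factor C = 1 - 42/(17^3 - 17) = 0.991422. Corrected H = 5.267974 / 0.991422 = 5.313556.
Step 5: Under H0, H ~ chi^2(3); p-value = 0.150225.
Step 6: alpha = 0.1. fail to reject H0.

H = 5.3136, df = 3, p = 0.150225, fail to reject H0.


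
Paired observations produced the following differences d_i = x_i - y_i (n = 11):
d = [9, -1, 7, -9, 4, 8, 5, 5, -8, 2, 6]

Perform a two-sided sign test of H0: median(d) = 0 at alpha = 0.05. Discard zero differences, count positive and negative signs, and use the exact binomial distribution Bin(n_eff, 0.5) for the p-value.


Step 1: Discard zero differences. Original n = 11; n_eff = number of nonzero differences = 11.
Nonzero differences (with sign): +9, -1, +7, -9, +4, +8, +5, +5, -8, +2, +6
Step 2: Count signs: positive = 8, negative = 3.
Step 3: Under H0: P(positive) = 0.5, so the number of positives S ~ Bin(11, 0.5).
Step 4: Two-sided exact p-value = sum of Bin(11,0.5) probabilities at or below the observed probability = 0.226562.
Step 5: alpha = 0.05. fail to reject H0.

n_eff = 11, pos = 8, neg = 3, p = 0.226562, fail to reject H0.


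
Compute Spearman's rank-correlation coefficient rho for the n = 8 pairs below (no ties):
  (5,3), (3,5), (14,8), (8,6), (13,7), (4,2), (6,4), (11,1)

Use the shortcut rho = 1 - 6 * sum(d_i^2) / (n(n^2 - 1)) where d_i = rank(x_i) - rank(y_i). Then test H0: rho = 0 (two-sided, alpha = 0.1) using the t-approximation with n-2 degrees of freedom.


Step 1: Rank x and y separately (midranks; no ties here).
rank(x): 5->3, 3->1, 14->8, 8->5, 13->7, 4->2, 6->4, 11->6
rank(y): 3->3, 5->5, 8->8, 6->6, 7->7, 2->2, 4->4, 1->1
Step 2: d_i = R_x(i) - R_y(i); compute d_i^2.
  (3-3)^2=0, (1-5)^2=16, (8-8)^2=0, (5-6)^2=1, (7-7)^2=0, (2-2)^2=0, (4-4)^2=0, (6-1)^2=25
sum(d^2) = 42.
Step 3: rho = 1 - 6*42 / (8*(8^2 - 1)) = 1 - 252/504 = 0.500000.
Step 4: Under H0, t = rho * sqrt((n-2)/(1-rho^2)) = 1.4142 ~ t(6).
Step 5: Two-sided p-value from the t-distribution with 6 df = 0.207031.
Step 6: alpha = 0.1. fail to reject H0.

rho = 0.5000, p = 0.207031, fail to reject H0 at alpha = 0.1.


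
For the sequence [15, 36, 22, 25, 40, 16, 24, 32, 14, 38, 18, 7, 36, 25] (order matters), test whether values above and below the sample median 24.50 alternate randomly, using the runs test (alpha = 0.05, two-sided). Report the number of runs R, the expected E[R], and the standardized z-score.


Step 1: Compute median = 24.50; label A = above, B = below.
Labels in order: BABAABBABABBAA  (n_A = 7, n_B = 7)
Step 2: Count runs R = 10.
Step 3: Under H0 (random ordering), E[R] = 2*n_A*n_B/(n_A+n_B) + 1 = 2*7*7/14 + 1 = 8.0000.
        Var[R] = 2*n_A*n_B*(2*n_A*n_B - n_A - n_B) / ((n_A+n_B)^2 * (n_A+n_B-1)) = 8232/2548 = 3.2308.
        SD[R] = 1.7974.
Step 4: Continuity-corrected z = (R - 0.5 - E[R]) / SD[R] = (10 - 0.5 - 8.0000) / 1.7974 = 0.8345.
Step 5: Two-sided p-value via normal approximation = 2*(1 - Phi(|z|)) = 0.403986.
Step 6: alpha = 0.05. fail to reject H0.

R = 10, z = 0.8345, p = 0.403986, fail to reject H0.


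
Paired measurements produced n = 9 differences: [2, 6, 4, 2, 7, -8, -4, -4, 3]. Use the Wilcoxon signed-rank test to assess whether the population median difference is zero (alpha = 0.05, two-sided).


Step 1: Drop any zero differences (none here) and take |d_i|.
|d| = [2, 6, 4, 2, 7, 8, 4, 4, 3]
Step 2: Midrank |d_i| (ties get averaged ranks).
ranks: |2|->1.5, |6|->7, |4|->5, |2|->1.5, |7|->8, |8|->9, |4|->5, |4|->5, |3|->3
Step 3: Attach original signs; sum ranks with positive sign and with negative sign.
W+ = 1.5 + 7 + 5 + 1.5 + 8 + 3 = 26
W- = 9 + 5 + 5 = 19
(Check: W+ + W- = 45 should equal n(n+1)/2 = 45.)
Step 4: Test statistic W = min(W+, W-) = 19.
Step 5: Ties in |d|, so use the tie-corrected normal approximation.
        E[W] = n(n+1)/4 = 9*10/4 = 22.5.
        Tie groups: |d|=2 (t=2), |d|=4 (t=3); sum(t^3 - t) = 30.
        Var[W] = n(n+1)(2n+1)/24 - sum(t^3-t)/48 = 1710/24 - 30/48 = 70.625.
        z = (W - E[W]) / sqrt(Var[W]) = (19 - 22.5) / 8.4039 = -0.4165.
        Two-sided p = 2*Phi(z) = 0.677063.
Step 6: alpha = 0.05. fail to reject H0.

W+ = 26, W- = 19, W = min = 19, p = 0.677063, fail to reject H0.


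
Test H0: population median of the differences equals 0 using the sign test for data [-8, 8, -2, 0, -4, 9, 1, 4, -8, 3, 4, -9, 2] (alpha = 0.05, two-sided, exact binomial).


Step 1: Discard zero differences. Original n = 13; n_eff = number of nonzero differences = 12.
Nonzero differences (with sign): -8, +8, -2, -4, +9, +1, +4, -8, +3, +4, -9, +2
Step 2: Count signs: positive = 7, negative = 5.
Step 3: Under H0: P(positive) = 0.5, so the number of positives S ~ Bin(12, 0.5).
Step 4: Two-sided exact p-value = sum of Bin(12,0.5) probabilities at or below the observed probability = 0.774414.
Step 5: alpha = 0.05. fail to reject H0.

n_eff = 12, pos = 7, neg = 5, p = 0.774414, fail to reject H0.


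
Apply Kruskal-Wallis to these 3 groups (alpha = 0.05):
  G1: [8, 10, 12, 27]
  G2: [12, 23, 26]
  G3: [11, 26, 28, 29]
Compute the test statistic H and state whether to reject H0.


Step 1: Combine all N = 11 observations and assign midranks.
sorted (value, group, rank): (8,G1,1), (10,G1,2), (11,G3,3), (12,G1,4.5), (12,G2,4.5), (23,G2,6), (26,G2,7.5), (26,G3,7.5), (27,G1,9), (28,G3,10), (29,G3,11)
Step 2: Sum ranks within each group.
R_1 = 16.5 (n_1 = 4)
R_2 = 18 (n_2 = 3)
R_3 = 31.5 (n_3 = 4)
Step 3: H = 12/(N(N+1)) * sum(R_i^2/n_i) - 3(N+1)
     = 12/(11*12) * (16.5^2/4 + 18^2/3 + 31.5^2/4) - 3*12
     = 0.090909 * 424.125 - 36
     = 2.556818.
Step 4: Ties present; correction factor C = 1 - 12/(11^3 - 11) = 0.990909. Corrected H = 2.556818 / 0.990909 = 2.580275.
Step 5: Under H0, H ~ chi^2(2); p-value = 0.275233.
Step 6: alpha = 0.05. fail to reject H0.

H = 2.5803, df = 2, p = 0.275233, fail to reject H0.


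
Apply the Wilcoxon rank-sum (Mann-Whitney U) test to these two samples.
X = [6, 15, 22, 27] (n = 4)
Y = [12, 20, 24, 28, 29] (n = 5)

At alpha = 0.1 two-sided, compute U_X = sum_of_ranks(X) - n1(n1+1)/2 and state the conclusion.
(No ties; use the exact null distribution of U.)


Step 1: Combine and sort all 9 observations; assign midranks.
sorted (value, group): (6,X), (12,Y), (15,X), (20,Y), (22,X), (24,Y), (27,X), (28,Y), (29,Y)
ranks: 6->1, 12->2, 15->3, 20->4, 22->5, 24->6, 27->7, 28->8, 29->9
Step 2: Rank sum for X: R1 = 1 + 3 + 5 + 7 = 16.
Step 3: U_X = R1 - n1(n1+1)/2 = 16 - 4*5/2 = 16 - 10 = 6.
       U_Y = n1*n2 - U_X = 20 - 6 = 14.
Step 4: No ties, so the exact null distribution of U (based on enumerating the C(9,4) = 126 equally likely rank assignments) gives the two-sided p-value.
Step 5: p-value = 0.412698; compare to alpha = 0.1. fail to reject H0.

U_X = 6, p = 0.412698, fail to reject H0 at alpha = 0.1.


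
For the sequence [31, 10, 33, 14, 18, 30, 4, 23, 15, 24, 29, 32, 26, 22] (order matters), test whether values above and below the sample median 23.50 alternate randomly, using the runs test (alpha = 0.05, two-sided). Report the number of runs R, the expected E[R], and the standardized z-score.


Step 1: Compute median = 23.50; label A = above, B = below.
Labels in order: ABABBABBBAAAAB  (n_A = 7, n_B = 7)
Step 2: Count runs R = 8.
Step 3: Under H0 (random ordering), E[R] = 2*n_A*n_B/(n_A+n_B) + 1 = 2*7*7/14 + 1 = 8.0000.
        Var[R] = 2*n_A*n_B*(2*n_A*n_B - n_A - n_B) / ((n_A+n_B)^2 * (n_A+n_B-1)) = 8232/2548 = 3.2308.
        SD[R] = 1.7974.
Step 4: R = E[R], so z = 0 with no continuity correction.
Step 5: Two-sided p-value via normal approximation = 2*(1 - Phi(|z|)) = 1.000000.
Step 6: alpha = 0.05. fail to reject H0.

R = 8, z = 0.0000, p = 1.000000, fail to reject H0.


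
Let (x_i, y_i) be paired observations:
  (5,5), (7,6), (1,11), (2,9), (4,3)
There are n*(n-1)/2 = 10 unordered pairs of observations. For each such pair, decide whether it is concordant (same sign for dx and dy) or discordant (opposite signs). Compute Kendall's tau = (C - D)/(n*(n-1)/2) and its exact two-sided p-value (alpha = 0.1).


Step 1: Enumerate the 10 unordered pairs (i,j) with i<j and classify each by sign(x_j-x_i) * sign(y_j-y_i).
  (1,2):dx=+2,dy=+1->C; (1,3):dx=-4,dy=+6->D; (1,4):dx=-3,dy=+4->D; (1,5):dx=-1,dy=-2->C
  (2,3):dx=-6,dy=+5->D; (2,4):dx=-5,dy=+3->D; (2,5):dx=-3,dy=-3->C; (3,4):dx=+1,dy=-2->D
  (3,5):dx=+3,dy=-8->D; (4,5):dx=+2,dy=-6->D
Step 2: C = 3, D = 7, total pairs = 10.
Step 3: tau = (C - D)/(n(n-1)/2) = (3 - 7)/10 = -0.400000.
Step 4: Exact two-sided p-value (enumerate n! = 120 permutations of y under H0): p = 0.483333.
Step 5: alpha = 0.1. fail to reject H0.

tau_b = -0.4000 (C=3, D=7), p = 0.483333, fail to reject H0.


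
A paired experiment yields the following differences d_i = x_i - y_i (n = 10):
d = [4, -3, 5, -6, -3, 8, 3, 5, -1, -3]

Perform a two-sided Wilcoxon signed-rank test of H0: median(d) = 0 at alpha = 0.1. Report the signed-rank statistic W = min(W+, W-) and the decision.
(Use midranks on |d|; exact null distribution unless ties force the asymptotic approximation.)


Step 1: Drop any zero differences (none here) and take |d_i|.
|d| = [4, 3, 5, 6, 3, 8, 3, 5, 1, 3]
Step 2: Midrank |d_i| (ties get averaged ranks).
ranks: |4|->6, |3|->3.5, |5|->7.5, |6|->9, |3|->3.5, |8|->10, |3|->3.5, |5|->7.5, |1|->1, |3|->3.5
Step 3: Attach original signs; sum ranks with positive sign and with negative sign.
W+ = 6 + 7.5 + 10 + 3.5 + 7.5 = 34.5
W- = 3.5 + 9 + 3.5 + 1 + 3.5 = 20.5
(Check: W+ + W- = 55 should equal n(n+1)/2 = 55.)
Step 4: Test statistic W = min(W+, W-) = 20.5.
Step 5: Ties in |d|, so use the tie-corrected normal approximation.
        E[W] = n(n+1)/4 = 10*11/4 = 27.5.
        Tie groups: |d|=3 (t=4), |d|=5 (t=2); sum(t^3 - t) = 66.
        Var[W] = n(n+1)(2n+1)/24 - sum(t^3-t)/48 = 2310/24 - 66/48 = 94.875.
        z = (W - E[W]) / sqrt(Var[W]) = (20.5 - 27.5) / 9.7404 = -0.7187.
        Two-sided p = 2*Phi(z) = 0.472352.
Step 6: alpha = 0.1. fail to reject H0.

W+ = 34.5, W- = 20.5, W = min = 20.5, p = 0.472352, fail to reject H0.


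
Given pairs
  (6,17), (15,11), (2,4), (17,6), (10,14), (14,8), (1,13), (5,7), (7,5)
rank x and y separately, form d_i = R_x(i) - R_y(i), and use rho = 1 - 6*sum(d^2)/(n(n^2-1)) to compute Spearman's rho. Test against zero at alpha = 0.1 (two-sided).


Step 1: Rank x and y separately (midranks; no ties here).
rank(x): 6->4, 15->8, 2->2, 17->9, 10->6, 14->7, 1->1, 5->3, 7->5
rank(y): 17->9, 11->6, 4->1, 6->3, 14->8, 8->5, 13->7, 7->4, 5->2
Step 2: d_i = R_x(i) - R_y(i); compute d_i^2.
  (4-9)^2=25, (8-6)^2=4, (2-1)^2=1, (9-3)^2=36, (6-8)^2=4, (7-5)^2=4, (1-7)^2=36, (3-4)^2=1, (5-2)^2=9
sum(d^2) = 120.
Step 3: rho = 1 - 6*120 / (9*(9^2 - 1)) = 1 - 720/720 = 0.000000.
Step 4: Under H0, t = rho * sqrt((n-2)/(1-rho^2)) = 0.0000 ~ t(7).
Step 5: Two-sided p-value from the t-distribution with 7 df = 1.000000.
Step 6: alpha = 0.1. fail to reject H0.

rho = 0.0000, p = 1.000000, fail to reject H0 at alpha = 0.1.


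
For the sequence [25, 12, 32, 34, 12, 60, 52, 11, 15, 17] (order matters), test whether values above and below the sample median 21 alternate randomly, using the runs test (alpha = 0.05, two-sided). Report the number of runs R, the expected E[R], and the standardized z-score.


Step 1: Compute median = 21; label A = above, B = below.
Labels in order: ABAABAABBB  (n_A = 5, n_B = 5)
Step 2: Count runs R = 6.
Step 3: Under H0 (random ordering), E[R] = 2*n_A*n_B/(n_A+n_B) + 1 = 2*5*5/10 + 1 = 6.0000.
        Var[R] = 2*n_A*n_B*(2*n_A*n_B - n_A - n_B) / ((n_A+n_B)^2 * (n_A+n_B-1)) = 2000/900 = 2.2222.
        SD[R] = 1.4907.
Step 4: R = E[R], so z = 0 with no continuity correction.
Step 5: Two-sided p-value via normal approximation = 2*(1 - Phi(|z|)) = 1.000000.
Step 6: alpha = 0.05. fail to reject H0.

R = 6, z = 0.0000, p = 1.000000, fail to reject H0.


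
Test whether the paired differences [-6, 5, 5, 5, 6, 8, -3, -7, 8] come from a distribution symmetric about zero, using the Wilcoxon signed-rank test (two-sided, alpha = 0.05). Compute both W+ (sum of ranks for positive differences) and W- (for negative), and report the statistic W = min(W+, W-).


Step 1: Drop any zero differences (none here) and take |d_i|.
|d| = [6, 5, 5, 5, 6, 8, 3, 7, 8]
Step 2: Midrank |d_i| (ties get averaged ranks).
ranks: |6|->5.5, |5|->3, |5|->3, |5|->3, |6|->5.5, |8|->8.5, |3|->1, |7|->7, |8|->8.5
Step 3: Attach original signs; sum ranks with positive sign and with negative sign.
W+ = 3 + 3 + 3 + 5.5 + 8.5 + 8.5 = 31.5
W- = 5.5 + 1 + 7 = 13.5
(Check: W+ + W- = 45 should equal n(n+1)/2 = 45.)
Step 4: Test statistic W = min(W+, W-) = 13.5.
Step 5: Ties in |d|, so use the tie-corrected normal approximation.
        E[W] = n(n+1)/4 = 9*10/4 = 22.5.
        Tie groups: |d|=5 (t=3), |d|=6 (t=2), |d|=8 (t=2); sum(t^3 - t) = 36.
        Var[W] = n(n+1)(2n+1)/24 - sum(t^3-t)/48 = 1710/24 - 36/48 = 70.5.
        z = (W - E[W]) / sqrt(Var[W]) = (13.5 - 22.5) / 8.3964 = -1.0719.
        Two-sided p = 2*Phi(z) = 0.283772.
Step 6: alpha = 0.05. fail to reject H0.

W+ = 31.5, W- = 13.5, W = min = 13.5, p = 0.283772, fail to reject H0.


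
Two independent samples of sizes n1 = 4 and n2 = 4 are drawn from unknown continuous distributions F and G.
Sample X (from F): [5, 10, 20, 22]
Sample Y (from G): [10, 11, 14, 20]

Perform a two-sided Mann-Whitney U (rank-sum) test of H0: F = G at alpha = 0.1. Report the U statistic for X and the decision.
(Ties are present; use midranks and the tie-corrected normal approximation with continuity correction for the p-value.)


Step 1: Combine and sort all 8 observations; assign midranks.
sorted (value, group): (5,X), (10,X), (10,Y), (11,Y), (14,Y), (20,X), (20,Y), (22,X)
ranks: 5->1, 10->2.5, 10->2.5, 11->4, 14->5, 20->6.5, 20->6.5, 22->8
Step 2: Rank sum for X: R1 = 1 + 2.5 + 6.5 + 8 = 18.
Step 3: U_X = R1 - n1(n1+1)/2 = 18 - 4*5/2 = 18 - 10 = 8.
       U_Y = n1*n2 - U_X = 16 - 8 = 8.
Step 4: Ties are present, so use the tie-corrected normal approximation (with continuity correction) for the p-value.
Step 5: p-value = 1.000000; compare to alpha = 0.1. fail to reject H0.

U_X = 8, p = 1.000000, fail to reject H0 at alpha = 0.1.


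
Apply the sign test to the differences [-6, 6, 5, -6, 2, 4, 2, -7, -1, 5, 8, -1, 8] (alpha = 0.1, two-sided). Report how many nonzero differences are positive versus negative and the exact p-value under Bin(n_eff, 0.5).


Step 1: Discard zero differences. Original n = 13; n_eff = number of nonzero differences = 13.
Nonzero differences (with sign): -6, +6, +5, -6, +2, +4, +2, -7, -1, +5, +8, -1, +8
Step 2: Count signs: positive = 8, negative = 5.
Step 3: Under H0: P(positive) = 0.5, so the number of positives S ~ Bin(13, 0.5).
Step 4: Two-sided exact p-value = sum of Bin(13,0.5) probabilities at or below the observed probability = 0.581055.
Step 5: alpha = 0.1. fail to reject H0.

n_eff = 13, pos = 8, neg = 5, p = 0.581055, fail to reject H0.


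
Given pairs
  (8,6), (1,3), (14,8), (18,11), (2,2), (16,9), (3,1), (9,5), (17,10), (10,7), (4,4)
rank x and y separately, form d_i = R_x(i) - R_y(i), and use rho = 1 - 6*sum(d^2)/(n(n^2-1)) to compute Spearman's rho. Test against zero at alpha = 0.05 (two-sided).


Step 1: Rank x and y separately (midranks; no ties here).
rank(x): 8->5, 1->1, 14->8, 18->11, 2->2, 16->9, 3->3, 9->6, 17->10, 10->7, 4->4
rank(y): 6->6, 3->3, 8->8, 11->11, 2->2, 9->9, 1->1, 5->5, 10->10, 7->7, 4->4
Step 2: d_i = R_x(i) - R_y(i); compute d_i^2.
  (5-6)^2=1, (1-3)^2=4, (8-8)^2=0, (11-11)^2=0, (2-2)^2=0, (9-9)^2=0, (3-1)^2=4, (6-5)^2=1, (10-10)^2=0, (7-7)^2=0, (4-4)^2=0
sum(d^2) = 10.
Step 3: rho = 1 - 6*10 / (11*(11^2 - 1)) = 1 - 60/1320 = 0.954545.
Step 4: Under H0, t = rho * sqrt((n-2)/(1-rho^2)) = 9.6074 ~ t(9).
Step 5: Two-sided p-value from the t-distribution with 9 df = 0.000005.
Step 6: alpha = 0.05. reject H0.

rho = 0.9545, p = 0.000005, reject H0 at alpha = 0.05.


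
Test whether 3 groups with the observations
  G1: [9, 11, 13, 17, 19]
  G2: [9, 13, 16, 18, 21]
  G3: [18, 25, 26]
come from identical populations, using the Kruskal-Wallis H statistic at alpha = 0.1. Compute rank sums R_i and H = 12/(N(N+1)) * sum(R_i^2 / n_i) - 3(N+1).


Step 1: Combine all N = 13 observations and assign midranks.
sorted (value, group, rank): (9,G1,1.5), (9,G2,1.5), (11,G1,3), (13,G1,4.5), (13,G2,4.5), (16,G2,6), (17,G1,7), (18,G2,8.5), (18,G3,8.5), (19,G1,10), (21,G2,11), (25,G3,12), (26,G3,13)
Step 2: Sum ranks within each group.
R_1 = 26 (n_1 = 5)
R_2 = 31.5 (n_2 = 5)
R_3 = 33.5 (n_3 = 3)
Step 3: H = 12/(N(N+1)) * sum(R_i^2/n_i) - 3(N+1)
     = 12/(13*14) * (26^2/5 + 31.5^2/5 + 33.5^2/3) - 3*14
     = 0.065934 * 707.733 - 42
     = 4.663736.
Step 4: Ties present; correction factor C = 1 - 18/(13^3 - 13) = 0.991758. Corrected H = 4.663736 / 0.991758 = 4.702493.
Step 5: Under H0, H ~ chi^2(2); p-value = 0.095250.
Step 6: alpha = 0.1. reject H0.

H = 4.7025, df = 2, p = 0.095250, reject H0.


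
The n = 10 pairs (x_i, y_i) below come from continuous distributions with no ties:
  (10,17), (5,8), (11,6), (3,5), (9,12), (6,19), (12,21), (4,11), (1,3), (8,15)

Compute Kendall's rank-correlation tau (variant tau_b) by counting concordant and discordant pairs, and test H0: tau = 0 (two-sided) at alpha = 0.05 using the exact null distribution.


Step 1: Enumerate the 45 unordered pairs (i,j) with i<j and classify each by sign(x_j-x_i) * sign(y_j-y_i).
  (1,2):dx=-5,dy=-9->C; (1,3):dx=+1,dy=-11->D; (1,4):dx=-7,dy=-12->C; (1,5):dx=-1,dy=-5->C
  (1,6):dx=-4,dy=+2->D; (1,7):dx=+2,dy=+4->C; (1,8):dx=-6,dy=-6->C; (1,9):dx=-9,dy=-14->C
  (1,10):dx=-2,dy=-2->C; (2,3):dx=+6,dy=-2->D; (2,4):dx=-2,dy=-3->C; (2,5):dx=+4,dy=+4->C
  (2,6):dx=+1,dy=+11->C; (2,7):dx=+7,dy=+13->C; (2,8):dx=-1,dy=+3->D; (2,9):dx=-4,dy=-5->C
  (2,10):dx=+3,dy=+7->C; (3,4):dx=-8,dy=-1->C; (3,5):dx=-2,dy=+6->D; (3,6):dx=-5,dy=+13->D
  (3,7):dx=+1,dy=+15->C; (3,8):dx=-7,dy=+5->D; (3,9):dx=-10,dy=-3->C; (3,10):dx=-3,dy=+9->D
  (4,5):dx=+6,dy=+7->C; (4,6):dx=+3,dy=+14->C; (4,7):dx=+9,dy=+16->C; (4,8):dx=+1,dy=+6->C
  (4,9):dx=-2,dy=-2->C; (4,10):dx=+5,dy=+10->C; (5,6):dx=-3,dy=+7->D; (5,7):dx=+3,dy=+9->C
  (5,8):dx=-5,dy=-1->C; (5,9):dx=-8,dy=-9->C; (5,10):dx=-1,dy=+3->D; (6,7):dx=+6,dy=+2->C
  (6,8):dx=-2,dy=-8->C; (6,9):dx=-5,dy=-16->C; (6,10):dx=+2,dy=-4->D; (7,8):dx=-8,dy=-10->C
  (7,9):dx=-11,dy=-18->C; (7,10):dx=-4,dy=-6->C; (8,9):dx=-3,dy=-8->C; (8,10):dx=+4,dy=+4->C
  (9,10):dx=+7,dy=+12->C
Step 2: C = 34, D = 11, total pairs = 45.
Step 3: tau = (C - D)/(n(n-1)/2) = (34 - 11)/45 = 0.511111.
Step 4: Exact two-sided p-value (enumerate n! = 3628800 permutations of y under H0): p = 0.046623.
Step 5: alpha = 0.05. reject H0.

tau_b = 0.5111 (C=34, D=11), p = 0.046623, reject H0.


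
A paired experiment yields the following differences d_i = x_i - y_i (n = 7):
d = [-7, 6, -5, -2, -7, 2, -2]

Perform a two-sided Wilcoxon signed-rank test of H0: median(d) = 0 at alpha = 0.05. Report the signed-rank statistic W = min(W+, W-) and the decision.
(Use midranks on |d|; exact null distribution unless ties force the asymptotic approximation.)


Step 1: Drop any zero differences (none here) and take |d_i|.
|d| = [7, 6, 5, 2, 7, 2, 2]
Step 2: Midrank |d_i| (ties get averaged ranks).
ranks: |7|->6.5, |6|->5, |5|->4, |2|->2, |7|->6.5, |2|->2, |2|->2
Step 3: Attach original signs; sum ranks with positive sign and with negative sign.
W+ = 5 + 2 = 7
W- = 6.5 + 4 + 2 + 6.5 + 2 = 21
(Check: W+ + W- = 28 should equal n(n+1)/2 = 28.)
Step 4: Test statistic W = min(W+, W-) = 7.
Step 5: Ties in |d|, so use the tie-corrected normal approximation.
        E[W] = n(n+1)/4 = 7*8/4 = 14.
        Tie groups: |d|=2 (t=3), |d|=7 (t=2); sum(t^3 - t) = 30.
        Var[W] = n(n+1)(2n+1)/24 - sum(t^3-t)/48 = 840/24 - 30/48 = 34.375.
        z = (W - E[W]) / sqrt(Var[W]) = (7 - 14) / 5.8630 = -1.1939.
        Two-sided p = 2*Phi(z) = 0.232508.
Step 6: alpha = 0.05. fail to reject H0.

W+ = 7, W- = 21, W = min = 7, p = 0.232508, fail to reject H0.


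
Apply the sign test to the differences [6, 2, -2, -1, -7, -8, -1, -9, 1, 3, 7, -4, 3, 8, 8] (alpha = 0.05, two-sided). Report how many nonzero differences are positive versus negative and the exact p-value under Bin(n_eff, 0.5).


Step 1: Discard zero differences. Original n = 15; n_eff = number of nonzero differences = 15.
Nonzero differences (with sign): +6, +2, -2, -1, -7, -8, -1, -9, +1, +3, +7, -4, +3, +8, +8
Step 2: Count signs: positive = 8, negative = 7.
Step 3: Under H0: P(positive) = 0.5, so the number of positives S ~ Bin(15, 0.5).
Step 4: Two-sided exact p-value = sum of Bin(15,0.5) probabilities at or below the observed probability = 1.000000.
Step 5: alpha = 0.05. fail to reject H0.

n_eff = 15, pos = 8, neg = 7, p = 1.000000, fail to reject H0.


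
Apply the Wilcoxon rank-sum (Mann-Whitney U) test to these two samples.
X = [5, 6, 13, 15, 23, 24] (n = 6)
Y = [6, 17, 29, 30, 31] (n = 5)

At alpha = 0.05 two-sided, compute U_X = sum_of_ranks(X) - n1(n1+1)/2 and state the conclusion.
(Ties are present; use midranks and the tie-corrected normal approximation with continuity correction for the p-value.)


Step 1: Combine and sort all 11 observations; assign midranks.
sorted (value, group): (5,X), (6,X), (6,Y), (13,X), (15,X), (17,Y), (23,X), (24,X), (29,Y), (30,Y), (31,Y)
ranks: 5->1, 6->2.5, 6->2.5, 13->4, 15->5, 17->6, 23->7, 24->8, 29->9, 30->10, 31->11
Step 2: Rank sum for X: R1 = 1 + 2.5 + 4 + 5 + 7 + 8 = 27.5.
Step 3: U_X = R1 - n1(n1+1)/2 = 27.5 - 6*7/2 = 27.5 - 21 = 6.5.
       U_Y = n1*n2 - U_X = 30 - 6.5 = 23.5.
Step 4: Ties are present, so use the tie-corrected normal approximation (with continuity correction) for the p-value.
Step 5: p-value = 0.143215; compare to alpha = 0.05. fail to reject H0.

U_X = 6.5, p = 0.143215, fail to reject H0 at alpha = 0.05.


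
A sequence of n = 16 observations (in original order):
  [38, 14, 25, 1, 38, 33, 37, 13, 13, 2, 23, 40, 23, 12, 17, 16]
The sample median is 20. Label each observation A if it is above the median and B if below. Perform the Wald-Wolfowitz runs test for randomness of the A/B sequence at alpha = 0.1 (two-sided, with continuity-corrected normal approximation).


Step 1: Compute median = 20; label A = above, B = below.
Labels in order: ABABAAABBBAAABBB  (n_A = 8, n_B = 8)
Step 2: Count runs R = 8.
Step 3: Under H0 (random ordering), E[R] = 2*n_A*n_B/(n_A+n_B) + 1 = 2*8*8/16 + 1 = 9.0000.
        Var[R] = 2*n_A*n_B*(2*n_A*n_B - n_A - n_B) / ((n_A+n_B)^2 * (n_A+n_B-1)) = 14336/3840 = 3.7333.
        SD[R] = 1.9322.
Step 4: Continuity-corrected z = (R + 0.5 - E[R]) / SD[R] = (8 + 0.5 - 9.0000) / 1.9322 = -0.2588.
Step 5: Two-sided p-value via normal approximation = 2*(1 - Phi(|z|)) = 0.795809.
Step 6: alpha = 0.1. fail to reject H0.

R = 8, z = -0.2588, p = 0.795809, fail to reject H0.


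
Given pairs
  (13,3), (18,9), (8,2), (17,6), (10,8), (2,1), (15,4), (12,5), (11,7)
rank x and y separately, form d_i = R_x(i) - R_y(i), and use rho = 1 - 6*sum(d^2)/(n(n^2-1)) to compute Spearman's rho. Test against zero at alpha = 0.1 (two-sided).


Step 1: Rank x and y separately (midranks; no ties here).
rank(x): 13->6, 18->9, 8->2, 17->8, 10->3, 2->1, 15->7, 12->5, 11->4
rank(y): 3->3, 9->9, 2->2, 6->6, 8->8, 1->1, 4->4, 5->5, 7->7
Step 2: d_i = R_x(i) - R_y(i); compute d_i^2.
  (6-3)^2=9, (9-9)^2=0, (2-2)^2=0, (8-6)^2=4, (3-8)^2=25, (1-1)^2=0, (7-4)^2=9, (5-5)^2=0, (4-7)^2=9
sum(d^2) = 56.
Step 3: rho = 1 - 6*56 / (9*(9^2 - 1)) = 1 - 336/720 = 0.533333.
Step 4: Under H0, t = rho * sqrt((n-2)/(1-rho^2)) = 1.6681 ~ t(7).
Step 5: Two-sided p-value from the t-distribution with 7 df = 0.139227.
Step 6: alpha = 0.1. fail to reject H0.

rho = 0.5333, p = 0.139227, fail to reject H0 at alpha = 0.1.
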